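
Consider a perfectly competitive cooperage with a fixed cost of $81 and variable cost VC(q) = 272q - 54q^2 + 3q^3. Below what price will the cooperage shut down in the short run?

Short-run supply begins at min AVC. From VC = 272q - 54q^2 + 3q^3, AVC = 272 - 54q + 3q^2.
dAVC/dq = -54 + 6q = 0 gives q = 9. min AVC = 272 - 54·9 + 3·9^2 = 29.
So the shutdown price is $29.

$29 per unit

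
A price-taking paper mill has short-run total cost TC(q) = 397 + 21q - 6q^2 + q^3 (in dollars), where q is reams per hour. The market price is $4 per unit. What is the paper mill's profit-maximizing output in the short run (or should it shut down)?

Strip out fixed cost: VC = 21q - 6q^2 + q^3. Then AVC = 21 - 6q + q^2 and MC = 21 - 12q + 3q^2.
The AVC parabola has its vertex at q = 6/2 = 3, where AVC = 21 - 6·3 + 3^2 = $12.
P = $4 lies below min AVC = $12; no output level covers variable cost.
The firm minimizes its loss by shutting down and losing only its fixed cost of $397.

Shut down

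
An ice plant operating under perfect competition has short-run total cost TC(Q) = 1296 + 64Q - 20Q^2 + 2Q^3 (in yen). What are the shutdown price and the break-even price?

AVC = 64 - 20Q + 2Q^2; minimized at Q = 5, giving min AVC = ¥14. That is the shutdown price.
ATC = 1296/Q + 64 - 20Q + 2Q^2. Setting dATC/dQ = −1296/Q^2 − 20 + 4Q = 0 gives Q = 9 (since 4·9^3 − 20·9^2 = 1296).
min ATC = 1296/9 + 64 − 20·9 + 2·9^2 = ¥190. That is the break-even price.
Between these two prices the firm operates at a loss; above ¥190 it earns a profit.

Shutdown price = ¥14; break-even price = ¥190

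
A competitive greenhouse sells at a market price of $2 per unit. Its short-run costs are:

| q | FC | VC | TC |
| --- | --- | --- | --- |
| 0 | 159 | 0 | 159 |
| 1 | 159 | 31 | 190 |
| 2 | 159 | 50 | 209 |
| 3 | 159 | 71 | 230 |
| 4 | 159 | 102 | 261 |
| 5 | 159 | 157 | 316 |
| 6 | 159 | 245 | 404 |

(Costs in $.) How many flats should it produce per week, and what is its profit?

q = 0 (shut down); profit = -$159

Compute π = P·q − TC at each output: q=0: -159; q=1: -188; q=2: -205; q=3: -224; q=4: -253; q=5: -306; q=6: -392.
Profit is highest at q = 0. Equivalently, the lowest AVC in the table is 71/3 ≈ $23.67 at q = 3, and P = $2 falls below it — price never covers variable cost, so the firm shuts down and loses only its fixed cost.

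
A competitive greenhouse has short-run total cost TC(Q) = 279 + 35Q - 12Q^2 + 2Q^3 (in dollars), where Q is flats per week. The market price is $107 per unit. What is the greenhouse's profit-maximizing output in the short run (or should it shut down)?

From TC, MC = TC'(Q) = 35 - 24Q + 6Q^2 and AVC = VC/Q = 35 - 12Q + 2Q^2.
AVC is minimized where dAVC/dQ = -12 + 4Q = 0, at Q = 3; min AVC = 35 - 12·3 + 2·3^2 = $17.
P = $107 exceeds min AVC = $17, so the firm stays open.
P = MC gives -72 - 24Q + 6Q^2 = 0, with roots -2 and 6. Take the larger (rising MC): Q* = 6.
Check: AVC at Q = 6 is $35 ≤ P, so revenue covers variable cost.
Profit = P·Q − TC = 107·6 − 489 = $153.

Produce at Q = 6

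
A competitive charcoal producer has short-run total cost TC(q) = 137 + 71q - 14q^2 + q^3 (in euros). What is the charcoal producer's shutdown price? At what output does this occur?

€22 per unit, at q = 7

Short-run supply begins at min AVC. From VC = 71q - 14q^2 + q^3, AVC = 71 - 14q + q^2.
At the minimum of AVC, MC = AVC. MC = 71 - 28q + 3q^2; setting MC = AVC gives 2q^2 - 14q = 0, so q = 7. min AVC = 22.
The firm shuts down for any P below €22.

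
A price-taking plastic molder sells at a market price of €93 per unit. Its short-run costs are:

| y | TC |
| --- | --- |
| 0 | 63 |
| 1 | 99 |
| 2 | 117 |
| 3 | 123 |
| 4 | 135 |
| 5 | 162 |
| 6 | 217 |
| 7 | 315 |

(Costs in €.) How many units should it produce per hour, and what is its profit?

y = 6; profit = €341

Compute π = P·y − TC at each output: y=0: -63; y=1: -6; y=2: 69; y=3: 156; y=4: 237; y=5: 303; y=6: 341; y=7: 336.
Profit is maximized at y = 6. AVC there is 154/6 = €25.67 ≤ P, so producing beats shutting down (which would give -€63).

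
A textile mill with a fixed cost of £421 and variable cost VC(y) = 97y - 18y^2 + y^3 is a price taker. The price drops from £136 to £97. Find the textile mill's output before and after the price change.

MC = 97 - 36y + 3y^2; the shutdown threshold is min AVC = £16 (at y = 9).
With P = £136 above the shutdown price, P = MC gives y = 13.
At P = £97 ≥ min AVC, set P = MC: y = 12. The firm stays open but cuts output.

Output falls from 13 to 12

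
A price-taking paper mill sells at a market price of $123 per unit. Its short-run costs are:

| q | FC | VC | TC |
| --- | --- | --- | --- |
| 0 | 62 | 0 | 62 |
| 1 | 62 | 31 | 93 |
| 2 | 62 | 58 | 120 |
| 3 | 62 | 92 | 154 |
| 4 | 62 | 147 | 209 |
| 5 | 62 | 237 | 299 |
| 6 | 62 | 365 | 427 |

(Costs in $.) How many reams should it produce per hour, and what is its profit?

Compute π = P·q − TC at each output: q=0: -62; q=1: 30; q=2: 126; q=3: 215; q=4: 283; q=5: 316; q=6: 311.
Profit is maximized at q = 5. AVC there is 237/5 = $47.40 ≤ P, so producing beats shutting down (which would give -$62).

q = 5; profit = $316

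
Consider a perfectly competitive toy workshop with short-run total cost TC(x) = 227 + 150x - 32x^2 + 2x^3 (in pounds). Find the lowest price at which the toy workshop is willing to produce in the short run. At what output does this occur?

£22 per unit, at x = 8

Short-run supply begins at min AVC. From VC = 150x - 32x^2 + 2x^3, AVC = 150 - 32x + 2x^2.
dAVC/dx = -32 + 4x = 0 gives x = 8. min AVC = 150 - 32·8 + 2·8^2 = 22.
So the shutdown price is £22.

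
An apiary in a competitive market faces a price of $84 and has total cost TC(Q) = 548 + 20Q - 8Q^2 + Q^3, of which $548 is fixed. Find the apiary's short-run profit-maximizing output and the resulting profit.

AVC = 20 - 8Q + Q^2; min AVC = $4 at Q = 4. Since P = $84 ≥ min AVC, the firm produces.
MC = 20 - 16Q + 3Q^2. Setting P = MC and taking the root on the rising branch gives Q* = 8.
TR = 84·8 = 672. TC = 548 + 160 = 708. Profit = 672 − 708 = -$36.
Shutting down would mean losing the fixed cost of $548, so operating at a loss of $36 is better by $512.

Profit = -$36 at Q = 8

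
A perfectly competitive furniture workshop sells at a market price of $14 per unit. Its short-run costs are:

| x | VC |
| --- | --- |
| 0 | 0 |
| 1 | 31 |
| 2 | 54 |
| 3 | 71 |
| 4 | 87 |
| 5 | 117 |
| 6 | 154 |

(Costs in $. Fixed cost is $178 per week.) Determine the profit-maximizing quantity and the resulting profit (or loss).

x = 0 (shut down); profit = -$178

Tabulate TR − TC: x=0: -178; x=1: -195; x=2: -204; x=3: -207; x=4: -209; x=5: -225; x=6: -248.
Profit is highest at x = 0. Equivalently, the lowest AVC in the table is 87/4 ≈ $21.75 at x = 4, and P = $14 falls below it — price never covers variable cost, so the firm shuts down and loses only its fixed cost.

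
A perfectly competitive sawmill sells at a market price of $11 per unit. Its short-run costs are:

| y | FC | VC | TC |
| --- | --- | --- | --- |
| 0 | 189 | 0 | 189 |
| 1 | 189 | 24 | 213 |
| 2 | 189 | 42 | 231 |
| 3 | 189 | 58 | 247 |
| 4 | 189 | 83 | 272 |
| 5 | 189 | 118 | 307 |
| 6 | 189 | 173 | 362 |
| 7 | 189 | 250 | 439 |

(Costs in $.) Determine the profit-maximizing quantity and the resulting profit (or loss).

y = 0 (shut down); profit = -$189

Profit at each row (π = 11y − TC): y=0: -189; y=1: -202; y=2: -209; y=3: -214; y=4: -228; y=5: -252; y=6: -296; y=7: -362.
Profit is highest at y = 0. Equivalently, the lowest AVC in the table is 58/3 ≈ $19.33 at y = 3, and P = $11 falls below it — price never covers variable cost, so the firm shuts down and loses only its fixed cost.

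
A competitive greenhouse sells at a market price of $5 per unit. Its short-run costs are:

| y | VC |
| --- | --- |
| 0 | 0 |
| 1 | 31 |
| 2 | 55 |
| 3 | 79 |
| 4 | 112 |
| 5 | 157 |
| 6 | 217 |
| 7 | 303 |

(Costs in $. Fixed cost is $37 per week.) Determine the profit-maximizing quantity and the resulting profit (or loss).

y = 0 (shut down); profit = -$37

Profit at each row (π = 5y − TC): y=0: -37; y=1: -63; y=2: -82; y=3: -101; y=4: -129; y=5: -169; y=6: -224; y=7: -305.
Profit is highest at y = 0. Equivalently, the lowest AVC in the table is 79/3 ≈ $26.33 at y = 3, and P = $5 falls below it — price never covers variable cost, so the firm shuts down and loses only its fixed cost.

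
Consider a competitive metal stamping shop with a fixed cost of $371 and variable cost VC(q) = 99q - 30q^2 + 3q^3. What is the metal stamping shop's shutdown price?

$24 per unit

The firm shuts down when price falls below the minimum of average variable cost. AVC = VC/q = 99 - 30q + 3q^2.
dAVC/dq = -30 + 6q = 0 gives q = 5. min AVC = 99 - 30·5 + 3·5^2 = 24.
So the shutdown price is $24.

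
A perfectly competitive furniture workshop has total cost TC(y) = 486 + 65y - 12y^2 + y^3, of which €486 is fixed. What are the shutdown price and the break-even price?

AVC = 65 - 12y + y^2; minimized at y = 6, giving min AVC = €29. That is the shutdown price.
ATC = 486/y + 65 - 12y + y^2. Setting dATC/dy = −486/y^2 − 12 + 2y = 0 gives y = 9 (since 2·9^3 − 12·9^2 = 486).
min ATC = 486/9 + 65 − 12·9 + 9^2 = €92. That is the break-even price.
Between these two prices the firm operates at a loss; above €92 it earns a profit.

Shutdown price = €29; break-even price = €92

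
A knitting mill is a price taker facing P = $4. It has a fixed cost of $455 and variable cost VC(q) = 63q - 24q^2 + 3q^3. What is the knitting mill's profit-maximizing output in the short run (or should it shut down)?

Shut down

Strip out fixed cost: VC = 63q - 24q^2 + 3q^3. Then AVC = 63 - 24q + 3q^2 and MC = 63 - 48q + 9q^2.
AVC is minimized where dAVC/dq = -24 + 6q = 0, at q = 4; min AVC = 63 - 24·4 + 3·4^2 = $15.
P = $4 lies below min AVC = $15; no output level covers variable cost.
The firm minimizes its loss by shutting down and losing only its fixed cost of $455.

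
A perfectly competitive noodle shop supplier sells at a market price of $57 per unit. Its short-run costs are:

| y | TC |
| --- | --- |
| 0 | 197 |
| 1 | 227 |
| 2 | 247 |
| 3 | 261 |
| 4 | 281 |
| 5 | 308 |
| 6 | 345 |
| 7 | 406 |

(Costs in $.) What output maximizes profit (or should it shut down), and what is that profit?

Tabulate TR − TC: y=0: -197; y=1: -170; y=2: -133; y=3: -90; y=4: -53; y=5: -23; y=6: -3; y=7: -7.
Profit is maximized at y = 6. AVC there is 148/6 = $24.67 ≤ P, so producing beats shutting down (which would give -$197).

y = 6; profit = -$3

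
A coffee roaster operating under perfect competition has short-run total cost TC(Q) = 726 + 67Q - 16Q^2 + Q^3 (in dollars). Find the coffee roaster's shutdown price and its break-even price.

Shutdown price = min AVC. AVC = 67 - 16Q + Q^2, with vertex at Q = 8 and minimum $3.
ATC = 726/Q + 67 - 16Q + Q^2. Setting dATC/dQ = −726/Q^2 − 16 + 2Q = 0 gives Q = 11 (since 2·11^3 − 16·11^2 = 726).
min ATC = 726/11 + 67 − 16·11 + 11^2 = $78. That is the break-even price.
For $3 ≤ P < $78 the firm produces at a loss; below $3 it shuts down.

Shutdown price = $3; break-even price = $78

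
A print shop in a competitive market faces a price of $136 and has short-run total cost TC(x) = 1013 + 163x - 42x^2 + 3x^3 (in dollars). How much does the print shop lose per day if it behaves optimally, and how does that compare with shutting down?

Profit = -$41 at x = 9

AVC = 163 - 42x + 3x^2; min AVC = $16 at x = 7. Since P = $136 ≥ min AVC, the firm produces.
MC = 163 - 84x + 9x^2. Setting P = MC and taking the root on the rising branch gives x* = 9.
TR = 136·9 = 1224. TC = 1013 + 252 = 1265. Profit = 1224 − 1265 = -$41.
By producing, the firm covers all variable cost plus $972 of fixed cost; shutting down would lose the full $1013.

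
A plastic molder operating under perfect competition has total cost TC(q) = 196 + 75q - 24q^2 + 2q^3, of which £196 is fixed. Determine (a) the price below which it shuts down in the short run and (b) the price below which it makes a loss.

Shutdown price = min AVC. AVC = 75 - 24q + 2q^2, with vertex at q = 6 and minimum £3.
ATC = 196/q + 75 - 24q + 2q^2. Setting dATC/dq = −196/q^2 − 24 + 4q = 0 gives q = 7 (since 4·7^3 − 24·7^2 = 196).
min ATC = 196/7 + 75 − 24·7 + 2·7^2 = £33. That is the break-even price.
For £3 ≤ P < £33 the firm produces at a loss; below £3 it shuts down.

Shutdown price = £3; break-even price = £33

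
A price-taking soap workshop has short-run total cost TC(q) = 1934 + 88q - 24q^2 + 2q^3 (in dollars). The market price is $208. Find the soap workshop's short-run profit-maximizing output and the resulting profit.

Profit = -$334 at q = 10

AVC = 88 - 24q + 2q^2 has its minimum $16 at q = 6; price $208 clears that bar, so the firm operates.
With MC = 88 - 48q + 6q^2, P = MC on the upward-sloping part at q* = 10.
TR = 208·10 = 2080. TC = 1934 + 480 = 2414. Profit = 2080 − 2414 = -$334.
By producing, the firm covers all variable cost plus $1600 of fixed cost; shutting down would lose the full $1934.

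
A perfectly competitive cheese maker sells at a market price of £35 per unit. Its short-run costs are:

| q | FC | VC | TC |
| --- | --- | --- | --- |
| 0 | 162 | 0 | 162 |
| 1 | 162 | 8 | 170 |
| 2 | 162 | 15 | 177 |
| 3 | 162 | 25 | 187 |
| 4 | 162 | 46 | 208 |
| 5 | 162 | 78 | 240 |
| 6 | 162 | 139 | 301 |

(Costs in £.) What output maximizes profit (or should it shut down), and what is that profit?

Tabulate TR − TC: q=0: -162; q=1: -135; q=2: -107; q=3: -82; q=4: -68; q=5: -65; q=6: -91.
Profit is maximized at q = 5. AVC there is 78/5 = £15.60 ≤ P, so producing beats shutting down (which would give -£162).

q = 5; profit = -£65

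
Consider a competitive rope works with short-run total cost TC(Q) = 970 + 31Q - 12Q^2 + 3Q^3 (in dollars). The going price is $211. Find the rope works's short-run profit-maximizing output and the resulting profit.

AVC = 31 - 12Q + 3Q^2; min AVC = $19 at Q = 2. Since P = $211 ≥ min AVC, the firm produces.
With MC = 31 - 24Q + 9Q^2, P = MC on the upward-sloping part at Q* = 6.
TR = 211·6 = 1266. TC = 970 + 402 = 1372. Profit = 1266 − 1372 = -$106.
By producing, the firm covers all variable cost plus $864 of fixed cost; shutting down would lose the full $970.

Profit = -$106 at Q = 6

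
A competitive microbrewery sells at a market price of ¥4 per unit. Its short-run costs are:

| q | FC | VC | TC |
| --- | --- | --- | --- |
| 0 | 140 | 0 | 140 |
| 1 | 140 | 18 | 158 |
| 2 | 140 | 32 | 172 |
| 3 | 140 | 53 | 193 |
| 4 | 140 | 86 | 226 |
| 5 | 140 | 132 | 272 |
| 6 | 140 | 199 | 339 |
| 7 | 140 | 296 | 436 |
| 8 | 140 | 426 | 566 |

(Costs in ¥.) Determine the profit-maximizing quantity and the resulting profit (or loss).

q = 0 (shut down); profit = -¥140

Profit at each row (π = 4q − TC): q=0: -140; q=1: -154; q=2: -164; q=3: -181; q=4: -210; q=5: -252; q=6: -315; q=7: -408; q=8: -534.
Profit is highest at q = 0. Equivalently, the lowest AVC in the table is 32/2 ≈ ¥16 at q = 2, and P = ¥4 falls below it — price never covers variable cost, so the firm shuts down and loses only its fixed cost.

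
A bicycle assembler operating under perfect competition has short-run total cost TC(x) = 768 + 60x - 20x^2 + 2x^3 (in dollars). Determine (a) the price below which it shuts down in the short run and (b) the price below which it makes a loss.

Shutdown price = $10; break-even price = $124

Shutdown price = min AVC. AVC = 60 - 20x + 2x^2, with vertex at x = 5 and minimum $10.
ATC = 768/x + 60 - 20x + 2x^2. Setting dATC/dx = −768/x^2 − 20 + 4x = 0 gives x = 8 (since 4·8^3 − 20·8^2 = 768).
min ATC = 768/8 + 60 − 20·8 + 2·8^2 = $124. That is the break-even price.
Between these two prices the firm operates at a loss; above $124 it earns a profit.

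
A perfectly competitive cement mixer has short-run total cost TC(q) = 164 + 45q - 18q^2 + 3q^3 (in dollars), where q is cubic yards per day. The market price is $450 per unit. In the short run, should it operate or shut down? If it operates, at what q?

Produce at q = 9

Variable cost is VC = 45q - 18q^2 + 3q^3, so AVC = VC/q = 45 - 18q + 3q^2 and MC = dTC/dq = 45 - 36q + 9q^2.
AVC is minimized where dAVC/dq = -18 + 6q = 0, at q = 3; min AVC = 45 - 18·3 + 3·3^2 = $18.
Because $450 ≥ $18, revenue can cover variable cost; the firm operates.
P = MC gives -405 - 36q + 9q^2 = 0, with roots -5 and 9. Take the larger (rising MC): q* = 9.
Check: AVC at q = 9 is $126 ≤ P, so revenue covers variable cost.
Profit = P·q − TC = 450·9 − 1298 = $2752.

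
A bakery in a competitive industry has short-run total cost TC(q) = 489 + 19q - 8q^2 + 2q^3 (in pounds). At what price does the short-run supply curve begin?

Short-run supply begins at min AVC. From VC = 19q - 8q^2 + 2q^3, AVC = 19 - 8q + 2q^2.
dAVC/dq = -8 + 4q = 0 gives q = 2. min AVC = 19 - 8·2 + 2·2^2 = 11.
For P < £11 the firm produces nothing.

£11 per unit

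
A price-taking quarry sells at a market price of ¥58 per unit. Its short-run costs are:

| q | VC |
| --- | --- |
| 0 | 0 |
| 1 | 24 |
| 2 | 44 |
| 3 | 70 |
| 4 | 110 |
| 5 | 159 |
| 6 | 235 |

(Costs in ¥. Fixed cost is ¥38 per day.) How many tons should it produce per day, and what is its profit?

Profit at each row (π = 58q − TC): q=0: -38; q=1: -4; q=2: 34; q=3: 66; q=4: 84; q=5: 93; q=6: 75.
Profit is maximized at q = 5. AVC there is 159/5 = ¥31.80 ≤ P, so producing beats shutting down (which would give -¥38).

q = 5; profit = ¥93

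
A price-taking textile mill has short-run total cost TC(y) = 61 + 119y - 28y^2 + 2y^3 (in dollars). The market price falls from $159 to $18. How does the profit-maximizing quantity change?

AVC = 119 - 28y + 2y^2, minimized at y = 7 where min AVC = $21. MC = 119 - 56y + 6y^2.
With P = $159 above the shutdown price, P = MC gives y = 10.
At P = $18 < min AVC = $21, price no longer covers variable cost at any output, so the firm shuts down: y = 0.

Output falls from 10 to 0 (the firm shuts down)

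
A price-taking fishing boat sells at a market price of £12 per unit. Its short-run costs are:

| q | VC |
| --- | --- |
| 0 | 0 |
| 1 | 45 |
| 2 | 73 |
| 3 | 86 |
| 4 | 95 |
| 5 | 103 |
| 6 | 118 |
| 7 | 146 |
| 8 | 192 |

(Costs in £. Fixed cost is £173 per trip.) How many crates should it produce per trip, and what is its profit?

q = 0 (shut down); profit = -£173

Tabulate TR − TC: q=0: -173; q=1: -206; q=2: -222; q=3: -223; q=4: -220; q=5: -216; q=6: -219; q=7: -235; q=8: -269.
Profit is highest at q = 0. Equivalently, the lowest AVC in the table is 118/6 ≈ £19.67 at q = 6, and P = £12 falls below it — price never covers variable cost, so the firm shuts down and loses only its fixed cost.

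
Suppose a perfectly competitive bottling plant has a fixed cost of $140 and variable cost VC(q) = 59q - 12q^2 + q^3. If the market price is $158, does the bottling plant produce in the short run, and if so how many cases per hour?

Produce at q = 11

Variable cost is VC = 59q - 12q^2 + q^3, so AVC = VC/q = 59 - 12q + q^2 and MC = dTC/dq = 59 - 24q + 3q^2.
The AVC parabola has its vertex at q = 12/2 = 6, where AVC = 59 - 12·6 + 6^2 = $23.
Because $158 ≥ $23, revenue can cover variable cost; the firm operates.
P = MC gives -99 - 24q + 3q^2 = 0, with roots -3 and 11. Take the larger (rising MC): q* = 11.
Check: AVC at q = 11 is $48 ≤ P, so revenue covers variable cost.
Profit = P·q − TC = 158·11 − 668 = $1070.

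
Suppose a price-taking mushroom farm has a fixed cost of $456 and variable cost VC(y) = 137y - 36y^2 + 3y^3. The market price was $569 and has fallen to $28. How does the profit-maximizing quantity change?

Output falls from 12 to 0 (the firm shuts down)

MC = 137 - 72y + 9y^2; the shutdown threshold is min AVC = $29 (at y = 6).
At P = $569 ≥ min AVC, set P = MC on the rising branch: y = 12.
At P = $28 < min AVC = $29, price no longer covers variable cost at any output, so the firm shuts down: y = 0.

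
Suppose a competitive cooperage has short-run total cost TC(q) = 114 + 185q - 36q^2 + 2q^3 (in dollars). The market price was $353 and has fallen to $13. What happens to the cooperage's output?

AVC = 185 - 36q + 2q^2, minimized at q = 9 where min AVC = $23. MC = 185 - 72q + 6q^2.
At P = $353 ≥ min AVC, set P = MC on the rising branch: q = 14.
At P = $13 < min AVC = $23, price no longer covers variable cost at any output, so the firm shuts down: q = 0.

Output falls from 14 to 0 (the firm shuts down)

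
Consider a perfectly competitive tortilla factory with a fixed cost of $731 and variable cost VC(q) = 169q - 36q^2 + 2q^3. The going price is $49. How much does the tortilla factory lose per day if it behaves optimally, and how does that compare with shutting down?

AVC = 169 - 36q + 2q^2; min AVC = $7 at q = 9. Since P = $49 ≥ min AVC, the firm produces.
MC = 169 - 72q + 6q^2. Setting P = MC and taking the root on the rising branch gives q* = 10.
TR = 49·10 = 490. TC = 731 + 90 = 821. Profit = 490 − 821 = -$331.
That loss of $331 beats the $731 the firm would lose by shutting down; producing recovers $400 of fixed cost.

Profit = -$331 at q = 10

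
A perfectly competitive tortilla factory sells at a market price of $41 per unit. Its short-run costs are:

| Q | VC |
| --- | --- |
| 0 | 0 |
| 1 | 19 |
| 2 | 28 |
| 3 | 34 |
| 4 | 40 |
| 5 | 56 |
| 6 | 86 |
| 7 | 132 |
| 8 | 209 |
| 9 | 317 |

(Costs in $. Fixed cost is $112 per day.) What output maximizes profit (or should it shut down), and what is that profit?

Q = 6; profit = $48

Tabulate TR − TC: Q=0: -112; Q=1: -90; Q=2: -58; Q=3: -23; Q=4: 12; Q=5: 37; Q=6: 48; Q=7: 43; Q=8: 7; Q=9: -60.
Profit is maximized at Q = 6. AVC there is 86/6 = $14.33 ≤ P, so producing beats shutting down (which would give -$112).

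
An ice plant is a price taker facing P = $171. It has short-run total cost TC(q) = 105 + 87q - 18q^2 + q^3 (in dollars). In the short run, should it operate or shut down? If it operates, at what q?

From TC, MC = TC'(q) = 87 - 36q + 3q^2 and AVC = VC/q = 87 - 18q + q^2.
AVC is minimized where dAVC/dq = -18 + 2q = 0, at q = 9; min AVC = 87 - 18·9 + 9^2 = $6.
Because $171 ≥ $6, revenue can cover variable cost; the firm operates.
Solving P = MC: -84 - 36q + 3q^2 = 0 ⇒ q = -2 or 14. On the upward-sloping branch, q* = 14.
Check: AVC at q = 14 is $31 ≤ P, so revenue covers variable cost.
Profit = P·q − TC = 171·14 − 539 = $1855.

Produce at q = 14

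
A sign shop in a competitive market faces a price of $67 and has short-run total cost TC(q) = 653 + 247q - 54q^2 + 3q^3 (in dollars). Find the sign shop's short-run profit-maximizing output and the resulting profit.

Profit = -$53 at q = 10

AVC = 247 - 54q + 3q^2; min AVC = $4 at q = 9. Since P = $67 ≥ min AVC, the firm produces.
MC = 247 - 108q + 9q^2. Setting P = MC and taking the root on the rising branch gives q* = 10.
TR = 67·10 = 670. TC = 653 + 70 = 723. Profit = 670 − 723 = -$53.
By producing, the firm covers all variable cost plus $600 of fixed cost; shutting down would lose the full $653.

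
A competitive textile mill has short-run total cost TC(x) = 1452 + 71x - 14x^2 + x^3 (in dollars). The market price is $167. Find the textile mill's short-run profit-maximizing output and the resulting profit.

Profit = -$12 at x = 12

AVC = 71 - 14x + x^2 has its minimum $22 at x = 7; price $167 clears that bar, so the firm operates.
MC = 71 - 28x + 3x^2. Setting P = MC and taking the root on the rising branch gives x* = 12.
TR = 167·12 = 2004. TC = 1452 + 564 = 2016. Profit = 2004 − 2016 = -$12.
That loss of $12 beats the $1452 the firm would lose by shutting down; producing recovers $1440 of fixed cost.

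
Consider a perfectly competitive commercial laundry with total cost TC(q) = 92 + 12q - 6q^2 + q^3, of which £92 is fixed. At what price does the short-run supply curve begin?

£3 per unit

The firm shuts down when price falls below the minimum of average variable cost. AVC = VC/q = 12 - 6q + q^2.
dAVC/dq = -6 + 2q = 0 gives q = 3. min AVC = 12 - 6·3 + 3^2 = 3.
So the shutdown price is £3.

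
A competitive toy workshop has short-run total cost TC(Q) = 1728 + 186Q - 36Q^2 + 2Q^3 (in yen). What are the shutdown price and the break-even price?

Shutdown price = ¥24; break-even price = ¥186

Shutdown price = min AVC. AVC = 186 - 36Q + 2Q^2, with vertex at Q = 9 and minimum ¥24.
ATC = 1728/Q + 186 - 36Q + 2Q^2. Setting dATC/dQ = −1728/Q^2 − 36 + 4Q = 0 gives Q = 12 (since 4·12^3 − 36·12^2 = 1728).
min ATC = 1728/12 + 186 − 36·12 + 2·12^2 = ¥186. That is the break-even price.
Between these two prices the firm operates at a loss; above ¥186 it earns a profit.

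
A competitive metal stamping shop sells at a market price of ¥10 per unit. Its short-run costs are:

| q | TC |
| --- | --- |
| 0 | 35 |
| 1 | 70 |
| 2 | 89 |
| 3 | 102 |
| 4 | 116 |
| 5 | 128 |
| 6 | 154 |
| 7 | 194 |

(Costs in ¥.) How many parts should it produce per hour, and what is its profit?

q = 0 (shut down); profit = -¥35

Tabulate TR − TC: q=0: -35; q=1: -60; q=2: -69; q=3: -72; q=4: -76; q=5: -78; q=6: -94; q=7: -124.
Profit is highest at q = 0. Equivalently, the lowest AVC in the table is 93/5 ≈ ¥18.60 at q = 5, and P = ¥10 falls below it — price never covers variable cost, so the firm shuts down and loses only its fixed cost.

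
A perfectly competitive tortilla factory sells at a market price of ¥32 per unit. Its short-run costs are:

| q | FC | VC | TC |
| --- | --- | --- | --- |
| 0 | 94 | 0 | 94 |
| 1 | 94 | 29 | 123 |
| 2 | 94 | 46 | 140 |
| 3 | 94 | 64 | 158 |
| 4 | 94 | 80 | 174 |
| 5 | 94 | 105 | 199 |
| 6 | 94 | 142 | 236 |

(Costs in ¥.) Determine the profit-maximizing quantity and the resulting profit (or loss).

q = 5; profit = -¥39

Profit at each row (π = 32q − TC): q=0: -94; q=1: -91; q=2: -76; q=3: -62; q=4: -46; q=5: -39; q=6: -44.
Profit is maximized at q = 5. AVC there is 105/5 = ¥21 ≤ P, so producing beats shutting down (which would give -¥94).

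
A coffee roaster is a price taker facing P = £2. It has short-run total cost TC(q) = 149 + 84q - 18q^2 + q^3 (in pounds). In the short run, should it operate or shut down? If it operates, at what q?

Strip out fixed cost: VC = 84q - 18q^2 + q^3. Then AVC = 84 - 18q + q^2 and MC = 84 - 36q + 3q^2.
AVC is minimized where dAVC/dq = -18 + 2q = 0, at q = 9; min AVC = 84 - 18·9 + 9^2 = £3.
With P < min AVC (£2 < £3), every unit sold adds to the loss.
Best response: produce nothing and absorb the £149 fixed cost.

Shut down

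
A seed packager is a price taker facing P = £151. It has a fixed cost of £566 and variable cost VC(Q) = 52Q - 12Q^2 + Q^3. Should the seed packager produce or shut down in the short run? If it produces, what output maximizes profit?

Produce at Q = 11

Strip out fixed cost: VC = 52Q - 12Q^2 + Q^3. Then AVC = 52 - 12Q + Q^2 and MC = 52 - 24Q + 3Q^2.
The AVC parabola has its vertex at Q = 12/2 = 6, where AVC = 52 - 12·6 + 6^2 = £16.
Because £151 ≥ £16, revenue can cover variable cost; the firm operates.
Solving P = MC: -99 - 24Q + 3Q^2 = 0 ⇒ Q = -3 or 11. On the upward-sloping branch, Q* = 11.
Check: AVC at Q = 11 is £41 ≤ P, so revenue covers variable cost.
Profit = P·Q − TC = 151·11 − 1017 = £644.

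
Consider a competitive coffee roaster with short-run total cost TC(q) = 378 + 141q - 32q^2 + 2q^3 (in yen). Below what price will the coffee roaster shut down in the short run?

The firm shuts down when price falls below the minimum of average variable cost. AVC = VC/q = 141 - 32q + 2q^2.
dAVC/dq = -32 + 4q = 0 gives q = 8. min AVC = 141 - 32·8 + 2·8^2 = 13.
The firm shuts down for any P below ¥13.

¥13 per unit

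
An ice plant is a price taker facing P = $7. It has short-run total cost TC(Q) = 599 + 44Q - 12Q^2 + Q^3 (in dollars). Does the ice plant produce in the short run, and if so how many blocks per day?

Shut down

Strip out fixed cost: VC = 44Q - 12Q^2 + Q^3. Then AVC = 44 - 12Q + Q^2 and MC = 44 - 24Q + 3Q^2.
The AVC parabola has its vertex at Q = 12/2 = 6, where AVC = 44 - 12·6 + 6^2 = $8.
Since P = $7 < min AVC = $8, price fails to cover variable cost at any output.
Best response: produce nothing and absorb the $599 fixed cost.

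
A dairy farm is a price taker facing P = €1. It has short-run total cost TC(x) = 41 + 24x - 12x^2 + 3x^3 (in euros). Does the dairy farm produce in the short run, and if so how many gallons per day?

Shut down

Variable cost is VC = 24x - 12x^2 + 3x^3, so AVC = VC/x = 24 - 12x + 3x^2 and MC = dTC/dx = 24 - 24x + 9x^2.
AVC is minimized where dAVC/dx = -12 + 6x = 0, at x = 2; min AVC = 24 - 12·2 + 3·2^2 = €12.
Since P = €1 < min AVC = €12, price fails to cover variable cost at any output.
Shutting down limits the loss to fixed cost, €41.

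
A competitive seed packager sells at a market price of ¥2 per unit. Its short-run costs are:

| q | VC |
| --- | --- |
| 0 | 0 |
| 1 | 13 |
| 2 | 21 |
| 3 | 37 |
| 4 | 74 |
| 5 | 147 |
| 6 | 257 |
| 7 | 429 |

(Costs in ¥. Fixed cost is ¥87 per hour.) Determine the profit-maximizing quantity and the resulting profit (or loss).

q = 0 (shut down); profit = -¥87

Tabulate TR − TC: q=0: -87; q=1: -98; q=2: -104; q=3: -118; q=4: -153; q=5: -224; q=6: -332; q=7: -502.
Profit is highest at q = 0. Equivalently, the lowest AVC in the table is 21/2 ≈ ¥10.50 at q = 2, and P = ¥2 falls below it — price never covers variable cost, so the firm shuts down and loses only its fixed cost.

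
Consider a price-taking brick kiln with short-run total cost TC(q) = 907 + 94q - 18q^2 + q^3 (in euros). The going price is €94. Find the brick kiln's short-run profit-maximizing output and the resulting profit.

AVC = 94 - 18q + q^2 has its minimum €13 at q = 9; price €94 clears that bar, so the firm operates.
MC = 94 - 36q + 3q^2. Setting P = MC and taking the root on the rising branch gives q* = 12.
TR = 94·12 = 1128. TC = 907 + 264 = 1171. Profit = 1128 − 1171 = -€43.
Shutting down would mean losing the fixed cost of €907, so operating at a loss of €43 is better by €864.

Profit = -€43 at q = 12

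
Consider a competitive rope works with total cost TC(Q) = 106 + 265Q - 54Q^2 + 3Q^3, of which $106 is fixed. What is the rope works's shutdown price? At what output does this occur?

$22 per unit, at Q = 9

Short-run supply begins at min AVC. From VC = 265Q - 54Q^2 + 3Q^3, AVC = 265 - 54Q + 3Q^2.
At the minimum of AVC, MC = AVC. MC = 265 - 108Q + 9Q^2; setting MC = AVC gives 6Q^2 - 54Q = 0, so Q = 9. min AVC = 22.
For P < $22 the firm produces nothing.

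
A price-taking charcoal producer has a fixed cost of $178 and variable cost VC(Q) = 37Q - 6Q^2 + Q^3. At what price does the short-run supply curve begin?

The firm shuts down when price falls below the minimum of average variable cost. AVC = VC/Q = 37 - 6Q + Q^2.
dAVC/dQ = -6 + 2Q = 0 gives Q = 3. min AVC = 37 - 6·3 + 3^2 = 28.
For P < $28 the firm produces nothing.

$28 per unit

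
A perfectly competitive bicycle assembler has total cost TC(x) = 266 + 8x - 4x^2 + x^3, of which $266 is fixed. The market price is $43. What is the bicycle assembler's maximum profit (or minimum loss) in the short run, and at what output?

AVC = 8 - 4x + x^2 has its minimum $4 at x = 2; price $43 clears that bar, so the firm operates.
With MC = 8 - 8x + 3x^2, P = MC on the upward-sloping part at x* = 5.
TR = 43·5 = 215. TC = 266 + 65 = 331. Profit = 215 − 331 = -$116.
By producing, the firm covers all variable cost plus $150 of fixed cost; shutting down would lose the full $266.

Profit = -$116 at x = 5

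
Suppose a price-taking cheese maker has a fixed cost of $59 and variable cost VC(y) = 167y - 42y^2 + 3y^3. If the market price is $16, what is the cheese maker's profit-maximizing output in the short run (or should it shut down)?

Shut down

Strip out fixed cost: VC = 167y - 42y^2 + 3y^3. Then AVC = 167 - 42y + 3y^2 and MC = 167 - 84y + 9y^2.
The AVC parabola has its vertex at y = 42/6 = 7, where AVC = 167 - 42·7 + 3·7^2 = $20.
With P < min AVC ($16 < $20), every unit sold adds to the loss.
Shutting down limits the loss to fixed cost, $59.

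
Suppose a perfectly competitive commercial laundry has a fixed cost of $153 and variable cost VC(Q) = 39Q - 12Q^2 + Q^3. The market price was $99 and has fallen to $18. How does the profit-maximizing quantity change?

AVC = 39 - 12Q + Q^2, minimized at Q = 6 where min AVC = $3. MC = 39 - 24Q + 3Q^2.
At P = $99 ≥ min AVC, set P = MC on the rising branch: Q = 10.
At P = $18 ≥ min AVC, set P = MC: Q = 7. The firm stays open but cuts output.

Output falls from 10 to 7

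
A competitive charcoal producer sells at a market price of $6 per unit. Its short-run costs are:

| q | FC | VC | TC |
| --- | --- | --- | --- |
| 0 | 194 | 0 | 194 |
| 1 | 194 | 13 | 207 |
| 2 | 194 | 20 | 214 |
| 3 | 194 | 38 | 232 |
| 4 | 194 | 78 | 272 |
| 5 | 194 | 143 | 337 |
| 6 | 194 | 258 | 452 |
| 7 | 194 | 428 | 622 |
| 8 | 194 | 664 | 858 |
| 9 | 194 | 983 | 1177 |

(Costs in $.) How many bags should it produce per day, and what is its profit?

Compute π = P·q − TC at each output: q=0: -194; q=1: -201; q=2: -202; q=3: -214; q=4: -248; q=5: -307; q=6: -416; q=7: -580; q=8: -810; q=9: -1123.
Profit is highest at q = 0. Equivalently, the lowest AVC in the table is 20/2 ≈ $10 at q = 2, and P = $6 falls below it — price never covers variable cost, so the firm shuts down and loses only its fixed cost.

q = 0 (shut down); profit = -$194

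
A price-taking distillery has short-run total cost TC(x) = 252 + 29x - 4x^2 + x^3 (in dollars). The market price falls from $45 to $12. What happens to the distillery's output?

MC = 29 - 8x + 3x^2; the shutdown threshold is min AVC = $25 (at x = 2).
At P = $45 ≥ min AVC, set P = MC on the rising branch: x = 4.
At P = $12 < min AVC = $25, price no longer covers variable cost at any output, so the firm shuts down: x = 0.

Output falls from 4 to 0 (the firm shuts down)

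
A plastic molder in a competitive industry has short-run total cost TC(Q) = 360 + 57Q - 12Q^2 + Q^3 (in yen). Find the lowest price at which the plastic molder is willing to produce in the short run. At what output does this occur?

¥21 per unit, at Q = 6

The shutdown price is the minimum of AVC. VC = 57Q - 12Q^2 + Q^3, so AVC = 57 - 12Q + Q^2.
dAVC/dQ = -12 + 2Q = 0 gives Q = 6. min AVC = 57 - 12·6 + 6^2 = 21.
The firm shuts down for any P below ¥21.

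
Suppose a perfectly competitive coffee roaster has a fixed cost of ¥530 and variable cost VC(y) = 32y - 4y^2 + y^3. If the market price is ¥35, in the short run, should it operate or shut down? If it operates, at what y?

From TC, MC = TC'(y) = 32 - 8y + 3y^2 and AVC = VC/y = 32 - 4y + y^2.
AVC is minimized where dAVC/dy = -4 + 2y = 0, at y = 2; min AVC = 32 - 4·2 + 2^2 = ¥28.
Because ¥35 ≥ ¥28, revenue can cover variable cost; the firm operates.
Solving P = MC: -3 - 8y + 3y^2 = 0 ⇒ y = -1/3 or 3. On the upward-sloping branch, y* = 3.
Check: AVC at y = 3 is ¥29 ≤ P, so revenue covers variable cost.
Profit = P·y − TC = 35·3 − 617 = -¥512, a loss, but smaller than the ¥530 fixed cost the firm would lose by shutting down.

Produce at y = 3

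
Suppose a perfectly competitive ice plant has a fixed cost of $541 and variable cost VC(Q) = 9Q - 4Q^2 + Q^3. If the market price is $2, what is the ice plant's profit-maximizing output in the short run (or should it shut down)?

Shut down

From TC, MC = TC'(Q) = 9 - 8Q + 3Q^2 and AVC = VC/Q = 9 - 4Q + Q^2.
AVC hits its minimum where MC = AVC, at Q = 2, giving min AVC = 9 - 4·2 + 2^2 = $5.
P = $2 lies below min AVC = $5; no output level covers variable cost.
The firm minimizes its loss by shutting down and losing only its fixed cost of $541.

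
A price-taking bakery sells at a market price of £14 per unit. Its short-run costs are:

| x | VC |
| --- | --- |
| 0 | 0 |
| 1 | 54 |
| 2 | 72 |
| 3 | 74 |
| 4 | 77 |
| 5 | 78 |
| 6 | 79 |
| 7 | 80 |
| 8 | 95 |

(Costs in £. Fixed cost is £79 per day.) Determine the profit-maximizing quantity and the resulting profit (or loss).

x = 7; profit = -£61

Profit at each row (π = 14x − TC): x=0: -79; x=1: -119; x=2: -123; x=3: -111; x=4: -100; x=5: -87; x=6: -74; x=7: -61; x=8: -62.
Profit is maximized at x = 7. AVC there is 80/7 = £11.43 ≤ P, so producing beats shutting down (which would give -£79).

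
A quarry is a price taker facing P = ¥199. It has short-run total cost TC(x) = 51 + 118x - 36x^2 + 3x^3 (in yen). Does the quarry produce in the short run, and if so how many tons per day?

From TC, MC = TC'(x) = 118 - 72x + 9x^2 and AVC = VC/x = 118 - 36x + 3x^2.
The AVC parabola has its vertex at x = 36/6 = 6, where AVC = 118 - 36·6 + 3·6^2 = ¥10.
Because ¥199 ≥ ¥10, revenue can cover variable cost; the firm operates.
Set P = MC: 199 = 118 - 72x + 9x^2 → -81 - 72x + 9x^2 = 0. The roots are x = -1 and x = 9; the profit-maximizing output is on the rising part of MC, so x* = 9.
Check: AVC at x = 9 is ¥37 ≤ P, so revenue covers variable cost.
Profit = P·x − TC = 199·9 − 384 = ¥1407.

Produce at x = 9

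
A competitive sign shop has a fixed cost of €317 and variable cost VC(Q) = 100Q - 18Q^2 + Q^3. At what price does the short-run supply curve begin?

Short-run supply begins at min AVC. From VC = 100Q - 18Q^2 + Q^3, AVC = 100 - 18Q + Q^2.
At the minimum of AVC, MC = AVC. MC = 100 - 36Q + 3Q^2; setting MC = AVC gives 2Q^2 - 18Q = 0, so Q = 9. min AVC = 19.
For P < €19 the firm produces nothing.

€19 per unit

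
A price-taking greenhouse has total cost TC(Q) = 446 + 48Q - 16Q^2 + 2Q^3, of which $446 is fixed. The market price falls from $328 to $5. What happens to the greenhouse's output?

AVC = 48 - 16Q + 2Q^2, minimized at Q = 4 where min AVC = $16. MC = 48 - 32Q + 6Q^2.
With P = $328 above the shutdown price, P = MC gives Q = 10.
At P = $5 < min AVC = $16, price no longer covers variable cost at any output, so the firm shuts down: Q = 0.

Output falls from 10 to 0 (the firm shuts down)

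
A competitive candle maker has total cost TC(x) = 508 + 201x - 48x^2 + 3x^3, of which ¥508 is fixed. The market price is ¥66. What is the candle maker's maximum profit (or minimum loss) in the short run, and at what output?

AVC = 201 - 48x + 3x^2; min AVC = ¥9 at x = 8. Since P = ¥66 ≥ min AVC, the firm produces.
With MC = 201 - 96x + 9x^2, P = MC on the upward-sloping part at x* = 9.
TR = 66·9 = 594. TC = 508 + 108 = 616. Profit = 594 − 616 = -¥22.
By producing, the firm covers all variable cost plus ¥486 of fixed cost; shutting down would lose the full ¥508.

Profit = -¥22 at x = 9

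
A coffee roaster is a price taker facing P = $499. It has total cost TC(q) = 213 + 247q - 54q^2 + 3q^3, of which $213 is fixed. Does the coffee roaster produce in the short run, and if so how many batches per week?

Produce at q = 14

Strip out fixed cost: VC = 247q - 54q^2 + 3q^3. Then AVC = 247 - 54q + 3q^2 and MC = 247 - 108q + 9q^2.
AVC hits its minimum where MC = AVC, at q = 9, giving min AVC = 247 - 54·9 + 3·9^2 = $4.
Since P = $499 ≥ min AVC = $4, price covers variable cost and the firm should produce.
Solving P = MC: -252 - 108q + 9q^2 = 0 ⇒ q = -2 or 14. On the upward-sloping branch, q* = 14.
Check: AVC at q = 14 is $79 ≤ P, so revenue covers variable cost.
Profit = P·q − TC = 499·14 − 1319 = $5667.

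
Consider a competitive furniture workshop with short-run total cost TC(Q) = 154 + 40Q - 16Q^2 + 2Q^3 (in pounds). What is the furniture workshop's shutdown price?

The shutdown price is the minimum of AVC. VC = 40Q - 16Q^2 + 2Q^3, so AVC = 40 - 16Q + 2Q^2.
dAVC/dQ = -16 + 4Q = 0 gives Q = 4. min AVC = 40 - 16·4 + 2·4^2 = 8.
The firm shuts down for any P below £8.

£8 per unit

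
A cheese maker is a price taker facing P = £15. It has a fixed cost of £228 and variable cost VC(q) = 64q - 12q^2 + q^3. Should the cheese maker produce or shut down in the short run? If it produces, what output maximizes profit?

Shut down

Strip out fixed cost: VC = 64q - 12q^2 + q^3. Then AVC = 64 - 12q + q^2 and MC = 64 - 24q + 3q^2.
AVC hits its minimum where MC = AVC, at q = 6, giving min AVC = 64 - 12·6 + 6^2 = £28.
Since P = £15 < min AVC = £28, price fails to cover variable cost at any output.
The firm minimizes its loss by shutting down and losing only its fixed cost of £228.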